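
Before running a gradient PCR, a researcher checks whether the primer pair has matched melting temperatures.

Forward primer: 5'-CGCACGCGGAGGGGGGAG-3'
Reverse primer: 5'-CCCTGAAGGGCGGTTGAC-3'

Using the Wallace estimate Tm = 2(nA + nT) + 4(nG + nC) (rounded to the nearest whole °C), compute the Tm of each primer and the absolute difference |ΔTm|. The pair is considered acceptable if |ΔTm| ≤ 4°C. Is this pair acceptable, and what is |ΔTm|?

Forward: A=3 T=0 G=11 C=4 → Tm = 2·3 + 4·15 = 66°C.
Reverse: A=3 T=3 G=7 C=5 → Tm = 2·6 + 4·12 = 60°C.
|ΔTm| = |66 − 60| = 6°C, > 4°C.

|ΔTm| = 6°C; the pair is not acceptable.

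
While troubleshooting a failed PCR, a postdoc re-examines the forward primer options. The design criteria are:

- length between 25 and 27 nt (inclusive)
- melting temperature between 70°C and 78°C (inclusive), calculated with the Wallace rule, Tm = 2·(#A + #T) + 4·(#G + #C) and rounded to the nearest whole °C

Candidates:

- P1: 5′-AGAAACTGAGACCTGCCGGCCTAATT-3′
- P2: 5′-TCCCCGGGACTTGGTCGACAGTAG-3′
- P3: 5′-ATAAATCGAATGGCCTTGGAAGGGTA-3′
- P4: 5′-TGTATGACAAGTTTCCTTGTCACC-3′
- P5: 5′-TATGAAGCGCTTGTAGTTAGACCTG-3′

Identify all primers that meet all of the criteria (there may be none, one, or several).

P1, P3 and P5.

P1 (26 nt, A=8 T=5 G=6 C=7): length 26 ✓; Tm = 2·13 + 4·13 = 78°C ✓ — passes.
P2 (24 nt, A=4 T=5 G=8 C=7): length 24, outside 25–27 ✗; Tm = 2·9 + 4·15 = 78°C ✓ — fails.
P3 (26 nt, A=9 T=6 G=8 C=3): length 26 ✓; Tm = 2·15 + 4·11 = 74°C ✓ — passes.
P4 (24 nt, A=5 T=9 G=4 C=6): length 24, outside 25–27 ✗; Tm = 2·14 + 4·10 = 68°C, outside 70–78°C ✗ — fails.
P5 (25 nt, A=6 T=8 G=7 C=4): length 25 ✓; Tm = 2·14 + 4·11 = 72°C ✓ — passes.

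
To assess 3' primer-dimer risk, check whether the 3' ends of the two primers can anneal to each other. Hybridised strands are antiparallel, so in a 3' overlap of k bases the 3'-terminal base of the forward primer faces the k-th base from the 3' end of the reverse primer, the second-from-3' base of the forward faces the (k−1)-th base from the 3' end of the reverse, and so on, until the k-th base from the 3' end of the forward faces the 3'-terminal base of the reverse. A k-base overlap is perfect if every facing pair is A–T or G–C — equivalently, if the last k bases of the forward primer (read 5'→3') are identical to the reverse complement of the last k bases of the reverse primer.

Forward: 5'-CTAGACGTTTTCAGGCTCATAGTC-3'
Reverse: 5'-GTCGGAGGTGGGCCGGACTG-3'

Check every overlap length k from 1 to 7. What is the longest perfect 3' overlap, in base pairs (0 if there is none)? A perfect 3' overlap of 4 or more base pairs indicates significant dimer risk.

Last 7 bases (5'→3') — forward …CATAGTC, reverse …CGGACTG.
Reverse complement of the reverse primer's last 7 bases: CAGTCCG; its first k bases are the reverse complement of the reverse primer's last k bases, so a perfect k-base overlap needs the forward primer's last k bases to equal them.
Comparing (forward last k vs required): k=1: C vs C ✓; k=2: TC vs CA ✗; k=3: GTC vs CAG ✗; k=4: AGTC vs CAGT ✗; k=5: TAGTC vs CAGTC ✗; k=6: ATAGTC vs CAGTCC ✗; k=7: CATAGTC vs CAGTCCG ✗.
Only k = 1 is perfect, so the longest perfect 3' overlap is 1.

Longest perfect overlap: 1 complementary base pair; below the dimer-risk threshold (threshold 4).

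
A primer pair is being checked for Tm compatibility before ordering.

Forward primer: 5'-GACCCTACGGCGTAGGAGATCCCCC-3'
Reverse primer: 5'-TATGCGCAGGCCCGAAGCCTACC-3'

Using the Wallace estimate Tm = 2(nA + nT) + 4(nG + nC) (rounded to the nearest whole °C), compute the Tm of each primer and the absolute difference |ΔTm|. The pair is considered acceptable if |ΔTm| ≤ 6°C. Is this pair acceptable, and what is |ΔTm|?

Forward: A=5 T=3 G=7 C=10 → Tm = 2·8 + 4·17 = 84°C.
Reverse: A=5 T=3 G=6 C=9 → Tm = 2·8 + 4·15 = 76°C.
|ΔTm| = |84 − 76| = 8°C, > 6°C.

|ΔTm| = 8°C; the pair is not acceptable.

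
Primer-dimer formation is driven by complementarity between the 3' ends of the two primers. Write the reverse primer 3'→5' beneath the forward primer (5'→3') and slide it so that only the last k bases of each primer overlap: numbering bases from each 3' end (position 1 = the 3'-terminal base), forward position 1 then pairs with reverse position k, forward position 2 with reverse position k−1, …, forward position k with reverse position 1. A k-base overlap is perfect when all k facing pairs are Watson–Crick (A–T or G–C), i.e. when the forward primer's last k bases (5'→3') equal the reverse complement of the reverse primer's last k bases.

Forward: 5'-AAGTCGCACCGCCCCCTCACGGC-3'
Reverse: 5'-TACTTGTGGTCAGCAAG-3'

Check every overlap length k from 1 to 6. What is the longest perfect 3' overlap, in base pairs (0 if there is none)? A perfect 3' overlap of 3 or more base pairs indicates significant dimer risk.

Longest perfect overlap: 1 complementary base pair; below the dimer-risk threshold (threshold 3).

Last 6 bases (5'→3') — forward …CACGGC, reverse …AGCAAG.
Reverse complement of the reverse primer's last 6 bases: CTTGCT; its first k bases are the reverse complement of the reverse primer's last k bases, so a perfect k-base overlap needs the forward primer's last k bases to equal them.
Comparing (forward last k vs required): k=1: C vs C ✓; k=2: GC vs CT ✗; k=3: GGC vs CTT ✗; k=4: CGGC vs CTTG ✗; k=5: ACGGC vs CTTGC ✗; k=6: CACGGC vs CTTGCT ✗.
Only k = 1 is perfect, so the longest perfect 3' overlap is 1.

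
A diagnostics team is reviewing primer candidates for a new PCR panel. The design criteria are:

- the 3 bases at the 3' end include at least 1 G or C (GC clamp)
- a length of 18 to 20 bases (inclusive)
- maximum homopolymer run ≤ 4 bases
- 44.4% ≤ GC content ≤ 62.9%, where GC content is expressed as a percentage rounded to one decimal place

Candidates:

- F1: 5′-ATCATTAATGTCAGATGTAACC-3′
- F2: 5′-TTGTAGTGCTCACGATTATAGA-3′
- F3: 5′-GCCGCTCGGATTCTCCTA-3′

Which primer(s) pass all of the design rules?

F3 only.

F1 (22 nt, A=8 T=7 G=3 C=4): 3' end ACC has 2 G/C ✓; length 22, outside 18–20 ✗; longest run = 2 ✓; GC 7/22 = 31.8%, outside 44.4–62.9% ✗ — fails.
F2 (22 nt, A=6 T=8 G=5 C=3): 3' end AGA has 1 G/C ✓; length 22, outside 18–20 ✗; longest run = 2 ✓; GC 8/22 = 36.4%, outside 44.4–62.9% ✗ — fails.
F3 (18 nt, A=2 T=5 G=4 C=7): 3' end CTA has 1 G/C ✓; length 18 ✓; longest run = 2 ✓; GC 11/18 = 61.1% ✓ — passes.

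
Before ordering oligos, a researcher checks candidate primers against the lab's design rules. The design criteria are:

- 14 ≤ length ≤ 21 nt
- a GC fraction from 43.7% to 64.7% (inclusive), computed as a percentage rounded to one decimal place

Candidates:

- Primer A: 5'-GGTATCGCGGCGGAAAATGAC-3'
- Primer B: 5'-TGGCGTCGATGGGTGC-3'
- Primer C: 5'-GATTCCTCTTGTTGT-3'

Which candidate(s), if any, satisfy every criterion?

Primer A (21 nt, A=6 T=3 G=8 C=4): length 21 ✓; GC 12/21 = 57.1% ✓ — passes.
Primer B (16 nt, A=1 T=4 G=8 C=3): length 16 ✓; GC 11/16 = 68.8%, outside 43.7–64.7% ✗ — fails.
Primer C (15 nt, A=1 T=8 G=3 C=3): length 15 ✓; GC 6/15 = 40.0%, outside 43.7–64.7% ✗ — fails.

Primer A only.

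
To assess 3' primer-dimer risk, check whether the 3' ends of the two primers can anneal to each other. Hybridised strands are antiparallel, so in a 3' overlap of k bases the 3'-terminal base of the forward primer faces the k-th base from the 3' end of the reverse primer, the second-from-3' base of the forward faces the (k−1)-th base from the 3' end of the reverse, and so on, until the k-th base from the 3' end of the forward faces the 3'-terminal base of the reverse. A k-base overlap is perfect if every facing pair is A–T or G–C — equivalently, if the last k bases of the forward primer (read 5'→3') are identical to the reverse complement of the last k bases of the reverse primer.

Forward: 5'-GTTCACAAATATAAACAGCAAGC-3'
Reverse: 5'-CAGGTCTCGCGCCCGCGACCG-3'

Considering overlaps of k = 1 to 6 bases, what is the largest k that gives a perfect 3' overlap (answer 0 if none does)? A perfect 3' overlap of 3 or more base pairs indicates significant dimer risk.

Last 6 bases (5'→3') — forward …GCAAGC, reverse …CGACCG.
Reverse complement of the reverse primer's last 6 bases: CGGTCG; its first k bases are the reverse complement of the reverse primer's last k bases, so a perfect k-base overlap needs the forward primer's last k bases to equal them.
Comparing (forward last k vs required): k=1: C vs C ✓; k=2: GC vs CG ✗; k=3: AGC vs CGG ✗; k=4: AAGC vs CGGT ✗; k=5: CAAGC vs CGGTC ✗; k=6: GCAAGC vs CGGTCG ✗.
Only k = 1 is perfect, so the longest perfect 3' overlap is 1.

Longest perfect overlap: 1 complementary base pair; below the dimer-risk threshold (threshold 3).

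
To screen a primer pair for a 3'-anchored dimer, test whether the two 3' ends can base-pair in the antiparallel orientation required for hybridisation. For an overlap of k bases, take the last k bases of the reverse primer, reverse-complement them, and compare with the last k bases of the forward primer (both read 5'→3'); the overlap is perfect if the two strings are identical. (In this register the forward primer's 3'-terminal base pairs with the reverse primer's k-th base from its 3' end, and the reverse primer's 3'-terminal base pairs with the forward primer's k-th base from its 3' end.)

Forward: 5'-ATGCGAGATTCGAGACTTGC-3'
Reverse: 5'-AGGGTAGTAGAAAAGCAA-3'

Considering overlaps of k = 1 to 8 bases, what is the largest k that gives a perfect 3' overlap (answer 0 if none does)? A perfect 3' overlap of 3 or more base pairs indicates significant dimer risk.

Longest perfect overlap: 4 complementary base pairs; significant dimer risk (threshold 3).

Last 8 bases (5'→3') — forward …AGACTTGC, reverse …AAAAGCAA.
Reverse complement of the reverse primer's last 8 bases: TTGCTTTT; its first k bases are the reverse complement of the reverse primer's last k bases, so a perfect k-base overlap needs the forward primer's last k bases to equal them.
Comparing (forward last k vs required): k=1: C vs T ✗; k=2: GC vs TT ✗; k=3: TGC vs TTG ✗; k=4: TTGC vs TTGC ✓; k=5: CTTGC vs TTGCT ✗; k=6: ACTTGC vs TTGCTT ✗; k=7: GACTTGC vs TTGCTTT ✗; k=8: AGACTTGC vs TTGCTTTT ✗.
Only k = 4 is perfect, so the longest perfect 3' overlap is 4.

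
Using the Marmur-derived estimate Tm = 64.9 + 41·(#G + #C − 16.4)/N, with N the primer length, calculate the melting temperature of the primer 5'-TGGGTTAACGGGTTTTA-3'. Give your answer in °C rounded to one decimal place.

42.2°C

Base counts: A=3, T=7, G=6, C=1; G+C = 7, N = 17.
Tm = 64.9 + 41·(7 − 16.4)/17 = 64.9 + -385.40/17 = 42.2°C.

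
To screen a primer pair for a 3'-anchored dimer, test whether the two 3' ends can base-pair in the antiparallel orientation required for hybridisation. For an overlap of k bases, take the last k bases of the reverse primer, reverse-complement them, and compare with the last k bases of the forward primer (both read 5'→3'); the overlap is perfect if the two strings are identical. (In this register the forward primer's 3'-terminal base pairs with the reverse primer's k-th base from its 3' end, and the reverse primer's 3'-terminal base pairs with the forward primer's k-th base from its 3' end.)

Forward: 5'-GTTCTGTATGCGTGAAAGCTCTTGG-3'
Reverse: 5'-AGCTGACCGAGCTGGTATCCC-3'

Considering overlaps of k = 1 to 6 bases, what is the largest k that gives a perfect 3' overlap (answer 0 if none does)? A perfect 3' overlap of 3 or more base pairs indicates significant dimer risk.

Longest perfect overlap: 2 complementary base pairs; below the dimer-risk threshold (threshold 3).

Last 6 bases (5'→3') — forward …TCTTGG, reverse …TATCCC.
Reverse complement of the reverse primer's last 6 bases: GGGATA; its first k bases are the reverse complement of the reverse primer's last k bases, so a perfect k-base overlap needs the forward primer's last k bases to equal them.
Comparing (forward last k vs required): k=1: G vs G ✓; k=2: GG vs GG ✓; k=3: TGG vs GGG ✗; k=4: TTGG vs GGGA ✗; k=5: CTTGG vs GGGAT ✗; k=6: TCTTGG vs GGGATA ✗.
Perfect overlaps at k = 1, 2; the largest is 2.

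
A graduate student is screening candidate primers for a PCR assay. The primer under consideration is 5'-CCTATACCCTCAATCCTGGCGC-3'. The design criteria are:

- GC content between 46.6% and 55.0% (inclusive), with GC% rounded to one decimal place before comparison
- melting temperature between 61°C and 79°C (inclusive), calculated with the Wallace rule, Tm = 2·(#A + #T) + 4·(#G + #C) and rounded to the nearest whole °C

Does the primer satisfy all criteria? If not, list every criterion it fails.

Fails: GC content.

Base counts: A=4, T=5, G=3, C=10 (length 22).
GC content: GC 13/22 = 59.1%, outside 46.6–55.0% ✗
Tm: Tm = 2·9 + 4·13 = 70°C ✓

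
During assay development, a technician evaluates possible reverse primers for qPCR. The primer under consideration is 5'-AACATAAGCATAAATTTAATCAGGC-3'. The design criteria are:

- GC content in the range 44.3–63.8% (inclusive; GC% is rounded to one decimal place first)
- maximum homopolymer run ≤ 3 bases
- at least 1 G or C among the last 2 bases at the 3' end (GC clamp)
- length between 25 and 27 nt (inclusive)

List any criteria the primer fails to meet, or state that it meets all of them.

Base counts: A=12, T=6, G=3, C=4 (length 25).
GC content: GC 7/25 = 28.0%, outside 44.3–63.8% ✗
homopolymer run: longest run = 3 ✓
GC clamp: 3' end GC has 2 G/C ✓
length: length 25 ✓

Fails: GC content.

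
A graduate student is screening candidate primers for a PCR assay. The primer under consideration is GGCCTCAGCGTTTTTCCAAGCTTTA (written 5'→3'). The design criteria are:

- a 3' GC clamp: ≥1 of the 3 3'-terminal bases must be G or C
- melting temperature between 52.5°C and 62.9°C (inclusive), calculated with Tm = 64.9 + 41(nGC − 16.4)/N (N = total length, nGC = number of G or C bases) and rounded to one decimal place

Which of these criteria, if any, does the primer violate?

Base counts: A=4, T=9, G=5, C=7 (length 25).
GC clamp: 3' end TTA has 0 G/C, need ≥1 ✗
Tm: Tm = 64.9 + 41·(12 − 16.4)/25 = 57.7°C ✓

Fails: GC clamp.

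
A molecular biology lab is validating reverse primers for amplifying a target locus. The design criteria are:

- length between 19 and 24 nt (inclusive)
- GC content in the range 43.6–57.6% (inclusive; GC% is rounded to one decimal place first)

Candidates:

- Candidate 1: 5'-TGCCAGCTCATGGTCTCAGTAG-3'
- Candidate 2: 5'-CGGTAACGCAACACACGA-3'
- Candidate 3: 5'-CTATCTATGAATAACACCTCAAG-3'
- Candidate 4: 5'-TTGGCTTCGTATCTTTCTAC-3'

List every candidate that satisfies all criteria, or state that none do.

Candidate 1 only.

Candidate 1 (22 nt, A=4 T=6 G=6 C=6): length 22 ✓; GC 12/22 = 54.5% ✓ — passes.
Candidate 2 (18 nt, A=7 T=1 G=4 C=6): length 18, outside 19–24 ✗; GC 10/18 = 55.6% ✓ — fails.
Candidate 3 (23 nt, A=9 T=6 G=2 C=6): length 23 ✓; GC 8/23 = 34.8%, outside 43.6–57.6% ✗ — fails.
Candidate 4 (20 nt, A=2 T=10 G=3 C=5): length 20 ✓; GC 8/20 = 40.0%, outside 43.6–57.6% ✗ — fails.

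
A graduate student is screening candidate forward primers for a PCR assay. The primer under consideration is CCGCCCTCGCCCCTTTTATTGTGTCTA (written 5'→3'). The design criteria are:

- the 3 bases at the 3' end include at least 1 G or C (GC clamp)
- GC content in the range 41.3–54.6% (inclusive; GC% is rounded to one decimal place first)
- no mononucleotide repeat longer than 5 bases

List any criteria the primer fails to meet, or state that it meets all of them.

Fails: GC content.

Base counts: A=2, T=10, G=4, C=11 (length 27).
GC clamp: 3' end CTA has 1 G/C ✓
GC content: GC 15/27 = 55.6%, outside 41.3–54.6% ✗
homopolymer run: longest run = 4 ✓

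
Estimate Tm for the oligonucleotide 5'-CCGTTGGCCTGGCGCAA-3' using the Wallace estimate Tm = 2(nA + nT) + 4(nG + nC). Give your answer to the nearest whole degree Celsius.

58°C

Base counts: A=2, T=3, G=6, C=6 (length 17).
Tm = 2·(2+3) + 4·(6+6) = 2·5 + 4·12 = 10 + 48 = 58°C.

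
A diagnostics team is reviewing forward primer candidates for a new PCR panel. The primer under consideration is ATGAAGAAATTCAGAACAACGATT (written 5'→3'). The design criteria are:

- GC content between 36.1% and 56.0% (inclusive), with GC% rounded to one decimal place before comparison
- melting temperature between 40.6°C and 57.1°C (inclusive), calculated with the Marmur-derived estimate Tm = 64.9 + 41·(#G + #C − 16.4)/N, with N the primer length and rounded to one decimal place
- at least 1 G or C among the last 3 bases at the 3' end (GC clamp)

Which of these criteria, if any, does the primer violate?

Base counts: A=12, T=5, G=4, C=3 (length 24).
GC content: GC 7/24 = 29.2%, outside 36.1–56.0% ✗
Tm: Tm = 64.9 + 41·(7 − 16.4)/24 = 48.8°C ✓
GC clamp: 3' end ATT has 0 G/C, need ≥1 ✗

Fails: GC content, GC clamp.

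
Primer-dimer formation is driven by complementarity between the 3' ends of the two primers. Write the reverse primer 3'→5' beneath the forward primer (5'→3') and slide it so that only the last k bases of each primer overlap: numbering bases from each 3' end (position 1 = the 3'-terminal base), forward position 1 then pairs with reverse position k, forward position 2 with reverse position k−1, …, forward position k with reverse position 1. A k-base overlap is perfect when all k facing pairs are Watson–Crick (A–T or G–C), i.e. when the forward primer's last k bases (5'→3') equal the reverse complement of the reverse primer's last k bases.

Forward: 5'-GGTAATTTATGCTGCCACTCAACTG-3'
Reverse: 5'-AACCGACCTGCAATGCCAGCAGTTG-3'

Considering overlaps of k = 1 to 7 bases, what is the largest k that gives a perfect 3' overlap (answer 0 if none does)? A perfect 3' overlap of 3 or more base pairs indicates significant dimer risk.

Longest perfect overlap: 6 complementary base pairs; significant dimer risk (threshold 3).

Last 7 bases (5'→3') — forward …TCAACTG, reverse …GCAGTTG.
Reverse complement of the reverse primer's last 7 bases: CAACTGC; its first k bases are the reverse complement of the reverse primer's last k bases, so a perfect k-base overlap needs the forward primer's last k bases to equal them.
Comparing (forward last k vs required): k=1: G vs C ✗; k=2: TG vs CA ✗; k=3: CTG vs CAA ✗; k=4: ACTG vs CAAC ✗; k=5: AACTG vs CAACT ✗; k=6: CAACTG vs CAACTG ✓; k=7: TCAACTG vs CAACTGC ✗.
Only k = 6 is perfect, so the longest perfect 3' overlap is 6.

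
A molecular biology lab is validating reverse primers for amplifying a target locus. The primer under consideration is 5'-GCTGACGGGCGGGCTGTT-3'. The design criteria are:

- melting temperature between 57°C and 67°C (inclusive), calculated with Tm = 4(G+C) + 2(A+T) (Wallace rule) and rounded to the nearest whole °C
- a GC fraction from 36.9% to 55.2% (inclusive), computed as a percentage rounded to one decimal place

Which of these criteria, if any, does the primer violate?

Fails: GC content.

Base counts: A=1, T=4, G=9, C=4 (length 18).
Tm: Tm = 2·5 + 4·13 = 62°C ✓
GC content: GC 13/18 = 72.2%, outside 36.9–55.2% ✗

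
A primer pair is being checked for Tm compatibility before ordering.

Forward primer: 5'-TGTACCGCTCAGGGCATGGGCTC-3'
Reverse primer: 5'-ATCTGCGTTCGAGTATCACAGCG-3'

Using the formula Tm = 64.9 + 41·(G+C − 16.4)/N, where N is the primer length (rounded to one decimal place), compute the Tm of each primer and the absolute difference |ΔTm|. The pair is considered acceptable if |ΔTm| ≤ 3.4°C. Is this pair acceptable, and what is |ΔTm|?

|ΔTm| = 5.3°C; the pair is not acceptable.

Forward: G+C = 15, N = 23 → Tm = 64.9 + 41·(15 − 16.4)/23 = 62.4°C.
Reverse: G+C = 12, N = 23 → Tm = 64.9 + 41·(12 − 16.4)/23 = 57.1°C.
|ΔTm| = |62.4 − 57.1| = 5.3°C, > 3.4°C.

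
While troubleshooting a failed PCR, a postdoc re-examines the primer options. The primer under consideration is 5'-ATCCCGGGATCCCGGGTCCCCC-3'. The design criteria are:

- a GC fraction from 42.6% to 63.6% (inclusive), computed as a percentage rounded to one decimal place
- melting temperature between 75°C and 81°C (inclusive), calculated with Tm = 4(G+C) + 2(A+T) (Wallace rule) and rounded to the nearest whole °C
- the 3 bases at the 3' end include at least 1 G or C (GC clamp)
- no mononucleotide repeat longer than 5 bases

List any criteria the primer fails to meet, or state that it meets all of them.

Base counts: A=2, T=3, G=6, C=11 (length 22).
GC content: GC 17/22 = 77.3%, outside 42.6–63.6% ✗
Tm: Tm = 2·5 + 4·17 = 78°C ✓
GC clamp: 3' end CCC has 3 G/C ✓
homopolymer run: longest run = 5 ✓

Fails: GC content.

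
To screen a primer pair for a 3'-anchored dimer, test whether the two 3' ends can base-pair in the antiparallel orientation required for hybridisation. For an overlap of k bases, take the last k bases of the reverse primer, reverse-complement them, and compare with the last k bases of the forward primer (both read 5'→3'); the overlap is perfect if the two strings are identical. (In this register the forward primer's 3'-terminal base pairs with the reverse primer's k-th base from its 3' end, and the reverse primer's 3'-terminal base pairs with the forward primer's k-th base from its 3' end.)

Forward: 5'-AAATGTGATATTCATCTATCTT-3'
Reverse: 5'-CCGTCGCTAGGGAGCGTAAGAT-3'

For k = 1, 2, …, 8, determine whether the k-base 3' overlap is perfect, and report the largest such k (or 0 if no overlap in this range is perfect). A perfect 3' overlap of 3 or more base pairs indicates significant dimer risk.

Last 8 bases (5'→3') — forward …TCTATCTT, reverse …CGTAAGAT.
Reverse complement of the reverse primer's last 8 bases: ATCTTACG; its first k bases are the reverse complement of the reverse primer's last k bases, so a perfect k-base overlap needs the forward primer's last k bases to equal them.
Comparing (forward last k vs required): k=1: T vs A ✗; k=2: TT vs AT ✗; k=3: CTT vs ATC ✗; k=4: TCTT vs ATCT ✗; k=5: ATCTT vs ATCTT ✓; k=6: TATCTT vs ATCTTA ✗; k=7: CTATCTT vs ATCTTAC ✗; k=8: TCTATCTT vs ATCTTACG ✗.
Only k = 5 is perfect, so the longest perfect 3' overlap is 5.

Longest perfect overlap: 5 complementary base pairs; significant dimer risk (threshold 3).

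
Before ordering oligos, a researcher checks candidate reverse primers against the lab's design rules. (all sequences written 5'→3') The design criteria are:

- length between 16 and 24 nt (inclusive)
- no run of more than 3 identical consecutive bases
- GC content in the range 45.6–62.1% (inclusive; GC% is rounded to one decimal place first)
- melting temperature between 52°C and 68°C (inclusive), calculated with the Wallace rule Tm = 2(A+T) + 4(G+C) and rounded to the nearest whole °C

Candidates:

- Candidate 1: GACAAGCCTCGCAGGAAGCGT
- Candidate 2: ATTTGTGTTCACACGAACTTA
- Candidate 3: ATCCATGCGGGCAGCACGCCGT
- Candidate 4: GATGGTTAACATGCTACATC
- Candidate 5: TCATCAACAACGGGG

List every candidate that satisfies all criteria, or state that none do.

Candidate 1 (21 nt, A=6 T=2 G=7 C=6): length 21 ✓; longest run = 2 ✓; GC 13/21 = 61.9% ✓; Tm = 2·8 + 4·13 = 68°C ✓ — passes.
Candidate 2 (21 nt, A=6 T=8 G=3 C=4): length 21 ✓; longest run = 3 ✓; GC 7/21 = 33.3%, outside 45.6–62.1% ✗; Tm = 2·14 + 4·7 = 56°C ✓ — fails.
Candidate 3 (22 nt, A=4 T=3 G=7 C=8): length 22 ✓; longest run = 3 ✓; GC 15/22 = 68.2%, outside 45.6–62.1% ✗; Tm = 2·7 + 4·15 = 74°C, outside 52–68°C ✗ — fails.
Candidate 4 (20 nt, A=6 T=6 G=4 C=4): length 20 ✓; longest run = 2 ✓; GC 8/20 = 40.0%, outside 45.6–62.1% ✗; Tm = 2·12 + 4·8 = 56°C ✓ — fails.
Candidate 5 (15 nt, A=5 T=2 G=4 C=4): length 15, outside 16–24 ✗; longest run = 4, exceeds 3 ✗; GC 8/15 = 53.3% ✓; Tm = 2·7 + 4·8 = 46°C, outside 52–68°C ✗ — fails.

Candidate 1 only.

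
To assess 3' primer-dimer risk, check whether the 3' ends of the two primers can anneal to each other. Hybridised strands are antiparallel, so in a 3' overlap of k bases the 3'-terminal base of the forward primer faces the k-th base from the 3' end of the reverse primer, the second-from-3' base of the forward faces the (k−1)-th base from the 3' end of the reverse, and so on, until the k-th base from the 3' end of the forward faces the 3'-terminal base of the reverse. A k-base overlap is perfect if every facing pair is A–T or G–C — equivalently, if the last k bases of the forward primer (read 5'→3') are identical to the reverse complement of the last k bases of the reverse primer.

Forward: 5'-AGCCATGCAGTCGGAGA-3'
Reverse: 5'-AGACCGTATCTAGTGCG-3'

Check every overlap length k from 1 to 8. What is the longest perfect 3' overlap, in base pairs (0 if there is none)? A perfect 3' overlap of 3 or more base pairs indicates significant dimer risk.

Longest perfect overlap: 0 complementary base pairs; below the dimer-risk threshold (threshold 3).

Last 8 bases (5'→3') — forward …GTCGGAGA, reverse …CTAGTGCG.
Reverse complement of the reverse primer's last 8 bases: CGCACTAG; its first k bases are the reverse complement of the reverse primer's last k bases, so a perfect k-base overlap needs the forward primer's last k bases to equal them.
Comparing (forward last k vs required): k=1: A vs C ✗; k=2: GA vs CG ✗; k=3: AGA vs CGC ✗; k=4: GAGA vs CGCA ✗; k=5: GGAGA vs CGCAC ✗; k=6: CGGAGA vs CGCACT ✗; k=7: TCGGAGA vs CGCACTA ✗; k=8: GTCGGAGA vs CGCACTAG ✗.
No overlap length from 1 to 8 is perfect, so the longest perfect 3' overlap is 0.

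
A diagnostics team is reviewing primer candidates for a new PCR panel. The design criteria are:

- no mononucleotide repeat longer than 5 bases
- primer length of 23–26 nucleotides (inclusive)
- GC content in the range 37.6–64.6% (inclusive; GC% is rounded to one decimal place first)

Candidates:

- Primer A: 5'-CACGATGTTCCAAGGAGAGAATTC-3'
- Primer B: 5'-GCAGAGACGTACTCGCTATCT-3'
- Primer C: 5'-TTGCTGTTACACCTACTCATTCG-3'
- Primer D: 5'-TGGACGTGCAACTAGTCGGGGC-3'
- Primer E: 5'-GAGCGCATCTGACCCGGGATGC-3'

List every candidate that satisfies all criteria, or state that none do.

Primer A and Primer C.

Primer A (24 nt, A=8 T=5 G=6 C=5): longest run = 2 ✓; length 24 ✓; GC 11/24 = 45.8% ✓ — passes.
Primer B (21 nt, A=5 T=5 G=5 C=6): longest run = 1 ✓; length 21, outside 23–26 ✗; GC 11/21 = 52.4% ✓ — fails.
Primer C (23 nt, A=4 T=9 G=3 C=7): longest run = 2 ✓; length 23 ✓; GC 10/23 = 43.5% ✓ — passes.
Primer D (22 nt, A=4 T=4 G=9 C=5): longest run = 4 ✓; length 22, outside 23–26 ✗; GC 14/22 = 63.6% ✓ — fails.
Primer E (22 nt, A=4 T=3 G=8 C=7): longest run = 3 ✓; length 22, outside 23–26 ✗; GC 15/22 = 68.2%, outside 37.6–64.6% ✗ — fails.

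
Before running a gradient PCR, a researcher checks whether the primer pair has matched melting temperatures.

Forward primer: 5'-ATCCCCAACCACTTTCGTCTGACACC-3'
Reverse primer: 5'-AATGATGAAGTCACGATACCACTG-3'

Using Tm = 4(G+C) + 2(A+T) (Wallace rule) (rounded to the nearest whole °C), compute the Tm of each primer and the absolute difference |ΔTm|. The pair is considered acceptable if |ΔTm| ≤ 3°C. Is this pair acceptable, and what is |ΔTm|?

|ΔTm| = 12°C; the pair is not acceptable.

Forward: A=6 T=6 G=2 C=12 → Tm = 2·12 + 4·14 = 80°C.
Reverse: A=9 T=5 G=5 C=5 → Tm = 2·14 + 4·10 = 68°C.
|ΔTm| = |80 − 68| = 12°C, > 3°C.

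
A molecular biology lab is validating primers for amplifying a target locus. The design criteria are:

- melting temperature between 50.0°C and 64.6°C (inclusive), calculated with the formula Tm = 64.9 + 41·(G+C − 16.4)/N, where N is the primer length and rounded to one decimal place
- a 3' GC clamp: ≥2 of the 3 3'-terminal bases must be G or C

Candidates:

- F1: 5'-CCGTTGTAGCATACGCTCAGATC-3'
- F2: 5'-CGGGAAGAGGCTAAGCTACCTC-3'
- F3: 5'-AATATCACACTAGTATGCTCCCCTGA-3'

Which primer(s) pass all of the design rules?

F2 only.

F1 (23 nt, A=5 T=6 G=5 C=7): Tm = 64.9 + 41·(12 − 16.4)/23 = 57.1°C ✓; 3' end ATC has 1 G/C, need ≥2 ✗ — fails.
F2 (22 nt, A=6 T=3 G=7 C=6): Tm = 64.9 + 41·(13 − 16.4)/22 = 58.6°C ✓; 3' end CTC has 2 G/C ✓ — passes.
F3 (26 nt, A=8 T=7 G=3 C=8): Tm = 64.9 + 41·(11 − 16.4)/26 = 56.4°C ✓; 3' end TGA has 1 G/C, need ≥2 ✗ — fails.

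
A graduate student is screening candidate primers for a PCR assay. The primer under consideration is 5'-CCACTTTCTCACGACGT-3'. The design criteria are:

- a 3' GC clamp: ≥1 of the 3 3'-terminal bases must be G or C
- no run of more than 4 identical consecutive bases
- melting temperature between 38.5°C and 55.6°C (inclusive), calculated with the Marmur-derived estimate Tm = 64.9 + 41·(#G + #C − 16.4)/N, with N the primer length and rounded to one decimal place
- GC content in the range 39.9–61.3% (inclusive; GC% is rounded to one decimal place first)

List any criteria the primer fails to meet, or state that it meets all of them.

Base counts: A=3, T=5, G=2, C=7 (length 17).
GC clamp: 3' end CGT has 2 G/C ✓
homopolymer run: longest run = 3 ✓
Tm: Tm = 64.9 + 41·(9 − 16.4)/17 = 47.1°C ✓
GC content: GC 9/17 = 52.9% ✓

Meets all criteria.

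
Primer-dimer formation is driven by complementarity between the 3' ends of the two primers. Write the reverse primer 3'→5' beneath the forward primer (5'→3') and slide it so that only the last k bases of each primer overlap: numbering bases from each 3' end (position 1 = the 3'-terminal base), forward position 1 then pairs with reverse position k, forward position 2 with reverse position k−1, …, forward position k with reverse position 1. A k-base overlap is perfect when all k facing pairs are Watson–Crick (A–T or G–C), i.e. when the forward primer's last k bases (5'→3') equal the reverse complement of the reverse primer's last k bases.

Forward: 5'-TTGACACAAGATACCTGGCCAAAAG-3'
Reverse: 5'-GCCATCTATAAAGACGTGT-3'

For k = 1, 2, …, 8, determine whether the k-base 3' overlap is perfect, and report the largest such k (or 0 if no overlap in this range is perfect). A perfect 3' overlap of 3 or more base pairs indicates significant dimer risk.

Last 8 bases (5'→3') — forward …GCCAAAAG, reverse …AGACGTGT.
Reverse complement of the reverse primer's last 8 bases: ACACGTCT; its first k bases are the reverse complement of the reverse primer's last k bases, so a perfect k-base overlap needs the forward primer's last k bases to equal them.
Comparing (forward last k vs required): k=1: G vs A ✗; k=2: AG vs AC ✗; k=3: AAG vs ACA ✗; k=4: AAAG vs ACAC ✗; k=5: AAAAG vs ACACG ✗; k=6: CAAAAG vs ACACGT ✗; k=7: CCAAAAG vs ACACGTC ✗; k=8: GCCAAAAG vs ACACGTCT ✗.
No overlap length from 1 to 8 is perfect, so the longest perfect 3' overlap is 0.

Longest perfect overlap: 0 complementary base pairs; below the dimer-risk threshold (threshold 3).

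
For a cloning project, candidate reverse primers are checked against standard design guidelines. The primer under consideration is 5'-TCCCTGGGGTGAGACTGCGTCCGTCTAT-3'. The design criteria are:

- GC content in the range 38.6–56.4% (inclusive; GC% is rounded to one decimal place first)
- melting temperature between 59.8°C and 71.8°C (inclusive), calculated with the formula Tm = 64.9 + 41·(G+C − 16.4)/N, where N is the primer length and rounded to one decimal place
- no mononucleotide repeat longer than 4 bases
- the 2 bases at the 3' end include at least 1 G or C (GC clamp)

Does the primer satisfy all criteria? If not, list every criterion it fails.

Fails: GC content, GC clamp.

Base counts: A=3, T=8, G=9, C=8 (length 28).
GC content: GC 17/28 = 60.7%, outside 38.6–56.4% ✗
Tm: Tm = 64.9 + 41·(17 − 16.4)/28 = 65.8°C ✓
homopolymer run: longest run = 4 ✓
GC clamp: 3' end AT has 0 G/C, need ≥1 ✗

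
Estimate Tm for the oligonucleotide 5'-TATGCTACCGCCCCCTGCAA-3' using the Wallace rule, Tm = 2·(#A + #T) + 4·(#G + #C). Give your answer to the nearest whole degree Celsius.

Base counts: A=4, T=4, G=3, C=9 (length 20).
Tm = 2·(4+4) + 4·(3+9) = 2·8 + 4·12 = 16 + 48 = 64°C.

64°C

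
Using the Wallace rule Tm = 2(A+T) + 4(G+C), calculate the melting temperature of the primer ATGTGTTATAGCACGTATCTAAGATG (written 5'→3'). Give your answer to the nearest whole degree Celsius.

Base counts: A=8, T=9, G=6, C=3 (length 26).
Tm = 2·(8+9) + 4·(6+3) = 2·17 + 4·9 = 34 + 36 = 70°C.

70°C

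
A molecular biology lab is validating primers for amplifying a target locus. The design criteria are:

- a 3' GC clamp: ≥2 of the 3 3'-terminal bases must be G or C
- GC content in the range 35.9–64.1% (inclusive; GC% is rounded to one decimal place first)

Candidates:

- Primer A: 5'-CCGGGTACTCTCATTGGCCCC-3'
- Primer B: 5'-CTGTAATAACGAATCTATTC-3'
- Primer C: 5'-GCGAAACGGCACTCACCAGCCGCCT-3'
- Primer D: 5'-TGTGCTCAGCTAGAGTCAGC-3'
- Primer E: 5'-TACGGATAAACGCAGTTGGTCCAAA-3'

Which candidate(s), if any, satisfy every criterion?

Primer D only.

Primer A (21 nt, A=2 T=5 G=5 C=9): 3' end CCC has 3 G/C ✓; GC 14/21 = 66.7%, outside 35.9–64.1% ✗ — fails.
Primer B (20 nt, A=7 T=7 G=2 C=4): 3' end TTC has 1 G/C, need ≥2 ✗; GC 6/20 = 30.0%, outside 35.9–64.1% ✗ — fails.
Primer C (25 nt, A=6 T=2 G=6 C=11): 3' end CCT has 2 G/C ✓; GC 17/25 = 68.0%, outside 35.9–64.1% ✗ — fails.
Primer D (20 nt, A=4 T=5 G=6 C=5): 3' end AGC has 2 G/C ✓; GC 11/20 = 55.0% ✓ — passes.
Primer E (25 nt, A=9 T=5 G=6 C=5): 3' end AAA has 0 G/C, need ≥2 ✗; GC 11/25 = 44.0% ✓ — fails.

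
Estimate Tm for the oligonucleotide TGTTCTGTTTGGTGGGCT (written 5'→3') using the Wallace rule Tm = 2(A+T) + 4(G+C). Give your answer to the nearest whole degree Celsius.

54°C

Base counts: A=0, T=9, G=7, C=2 (length 18).
Tm = 2·(0+9) + 4·(7+2) = 2·9 + 4·9 = 18 + 36 = 54°C.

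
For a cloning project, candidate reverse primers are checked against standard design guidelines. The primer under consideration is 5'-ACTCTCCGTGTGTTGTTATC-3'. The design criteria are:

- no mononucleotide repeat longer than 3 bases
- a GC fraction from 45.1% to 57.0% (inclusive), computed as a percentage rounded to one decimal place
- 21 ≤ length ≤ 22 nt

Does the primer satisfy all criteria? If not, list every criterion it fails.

Fails: GC content, length.

Base counts: A=2, T=9, G=4, C=5 (length 20).
homopolymer run: longest run = 2 ✓
GC content: GC 9/20 = 45.0%, outside 45.1–57.0% ✗
length: length 20, outside 21–22 ✗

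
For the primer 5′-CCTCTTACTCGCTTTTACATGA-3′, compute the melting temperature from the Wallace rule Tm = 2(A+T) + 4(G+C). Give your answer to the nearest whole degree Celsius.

Base counts: A=4, T=9, G=2, C=7 (length 22).
Tm = 2·(4+9) + 4·(2+7) = 2·13 + 4·9 = 26 + 36 = 62°C.

62°C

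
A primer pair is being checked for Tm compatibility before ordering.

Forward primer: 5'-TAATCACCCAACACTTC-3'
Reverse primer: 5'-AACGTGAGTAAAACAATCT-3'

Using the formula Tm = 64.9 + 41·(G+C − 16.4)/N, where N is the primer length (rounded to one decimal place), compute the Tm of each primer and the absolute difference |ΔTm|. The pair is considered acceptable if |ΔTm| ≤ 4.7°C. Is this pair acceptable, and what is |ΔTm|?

Forward: G+C = 7, N = 17 → Tm = 64.9 + 41·(7 − 16.4)/17 = 42.2°C.
Reverse: G+C = 6, N = 19 → Tm = 64.9 + 41·(6 − 16.4)/19 = 42.5°C.
|ΔTm| = |42.2 − 42.5| = 0.3°C, ≤ 4.7°C.

|ΔTm| = 0.3°C; the pair is acceptable.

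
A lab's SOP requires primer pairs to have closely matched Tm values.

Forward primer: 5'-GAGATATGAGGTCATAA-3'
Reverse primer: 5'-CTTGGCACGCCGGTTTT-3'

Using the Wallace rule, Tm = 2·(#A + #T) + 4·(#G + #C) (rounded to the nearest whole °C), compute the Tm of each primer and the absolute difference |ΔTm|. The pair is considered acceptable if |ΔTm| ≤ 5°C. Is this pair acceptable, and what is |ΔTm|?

|ΔTm| = 8°C; the pair is not acceptable.

Forward: A=7 T=4 G=5 C=1 → Tm = 2·11 + 4·6 = 46°C.
Reverse: A=1 T=6 G=5 C=5 → Tm = 2·7 + 4·10 = 54°C.
|ΔTm| = |46 − 54| = 8°C, > 5°C.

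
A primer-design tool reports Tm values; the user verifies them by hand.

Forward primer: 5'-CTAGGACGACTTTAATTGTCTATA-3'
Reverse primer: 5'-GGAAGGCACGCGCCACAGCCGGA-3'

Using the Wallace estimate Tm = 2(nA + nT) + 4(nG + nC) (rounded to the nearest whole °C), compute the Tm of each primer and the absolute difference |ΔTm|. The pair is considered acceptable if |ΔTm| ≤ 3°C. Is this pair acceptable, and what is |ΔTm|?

Forward: A=7 T=9 G=4 C=4 → Tm = 2·16 + 4·8 = 64°C.
Reverse: A=6 T=0 G=9 C=8 → Tm = 2·6 + 4·17 = 80°C.
|ΔTm| = |64 − 80| = 16°C, > 3°C.

|ΔTm| = 16°C; the pair is not acceptable.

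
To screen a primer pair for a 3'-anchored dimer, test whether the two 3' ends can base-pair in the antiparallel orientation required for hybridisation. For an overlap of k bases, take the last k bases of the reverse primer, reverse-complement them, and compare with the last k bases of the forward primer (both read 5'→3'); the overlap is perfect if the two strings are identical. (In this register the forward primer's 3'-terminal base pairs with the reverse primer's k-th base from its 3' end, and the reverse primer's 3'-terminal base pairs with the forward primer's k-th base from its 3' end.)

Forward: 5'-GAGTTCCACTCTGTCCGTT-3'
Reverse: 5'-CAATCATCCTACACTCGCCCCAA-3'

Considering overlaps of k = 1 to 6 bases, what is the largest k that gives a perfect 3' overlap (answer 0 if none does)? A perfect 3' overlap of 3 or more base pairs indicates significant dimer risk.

Last 6 bases (5'→3') — forward …TCCGTT, reverse …CCCCAA.
Reverse complement of the reverse primer's last 6 bases: TTGGGG; its first k bases are the reverse complement of the reverse primer's last k bases, so a perfect k-base overlap needs the forward primer's last k bases to equal them.
Comparing (forward last k vs required): k=1: T vs T ✓; k=2: TT vs TT ✓; k=3: GTT vs TTG ✗; k=4: CGTT vs TTGG ✗; k=5: CCGTT vs TTGGG ✗; k=6: TCCGTT vs TTGGGG ✗.
Perfect overlaps at k = 1, 2; the largest is 2.

Longest perfect overlap: 2 complementary base pairs; below the dimer-risk threshold (threshold 3).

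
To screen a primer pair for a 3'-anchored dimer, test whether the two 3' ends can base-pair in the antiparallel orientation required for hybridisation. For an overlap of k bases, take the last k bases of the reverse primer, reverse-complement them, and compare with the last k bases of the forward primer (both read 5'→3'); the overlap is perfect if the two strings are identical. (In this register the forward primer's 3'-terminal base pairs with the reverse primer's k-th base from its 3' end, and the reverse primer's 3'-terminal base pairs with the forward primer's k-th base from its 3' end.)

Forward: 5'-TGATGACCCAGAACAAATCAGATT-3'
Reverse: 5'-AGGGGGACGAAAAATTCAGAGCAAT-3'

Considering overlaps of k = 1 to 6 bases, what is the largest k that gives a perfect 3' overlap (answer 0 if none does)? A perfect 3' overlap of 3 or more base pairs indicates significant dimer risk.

Last 6 bases (5'→3') — forward …CAGATT, reverse …AGCAAT.
Reverse complement of the reverse primer's last 6 bases: ATTGCT; its first k bases are the reverse complement of the reverse primer's last k bases, so a perfect k-base overlap needs the forward primer's last k bases to equal them.
Comparing (forward last k vs required): k=1: T vs A ✗; k=2: TT vs AT ✗; k=3: ATT vs ATT ✓; k=4: GATT vs ATTG ✗; k=5: AGATT vs ATTGC ✗; k=6: CAGATT vs ATTGCT ✗.
Only k = 3 is perfect, so the longest perfect 3' overlap is 3.

Longest perfect overlap: 3 complementary base pairs; significant dimer risk (threshold 3).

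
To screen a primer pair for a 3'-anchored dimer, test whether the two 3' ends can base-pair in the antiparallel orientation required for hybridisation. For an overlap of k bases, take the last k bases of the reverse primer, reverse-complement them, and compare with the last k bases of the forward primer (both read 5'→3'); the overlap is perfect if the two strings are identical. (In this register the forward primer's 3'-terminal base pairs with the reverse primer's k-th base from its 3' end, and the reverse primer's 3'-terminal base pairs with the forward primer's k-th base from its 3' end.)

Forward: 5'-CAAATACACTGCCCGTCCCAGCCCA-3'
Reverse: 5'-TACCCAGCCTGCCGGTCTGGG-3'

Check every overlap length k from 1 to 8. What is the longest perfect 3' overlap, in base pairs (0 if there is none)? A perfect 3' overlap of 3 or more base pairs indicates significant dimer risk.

Last 8 bases (5'→3') — forward …CCAGCCCA, reverse …GGTCTGGG.
Reverse complement of the reverse primer's last 8 bases: CCCAGACC; its first k bases are the reverse complement of the reverse primer's last k bases, so a perfect k-base overlap needs the forward primer's last k bases to equal them.
Comparing (forward last k vs required): k=1: A vs C ✗; k=2: CA vs CC ✗; k=3: CCA vs CCC ✗; k=4: CCCA vs CCCA ✓; k=5: GCCCA vs CCCAG ✗; k=6: AGCCCA vs CCCAGA ✗; k=7: CAGCCCA vs CCCAGAC ✗; k=8: CCAGCCCA vs CCCAGACC ✗.
Only k = 4 is perfect, so the longest perfect 3' overlap is 4.

Longest perfect overlap: 4 complementary base pairs; significant dimer risk (threshold 3).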